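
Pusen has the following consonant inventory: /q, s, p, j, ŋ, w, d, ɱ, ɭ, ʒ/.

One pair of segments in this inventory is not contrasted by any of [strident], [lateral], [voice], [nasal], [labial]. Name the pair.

j, d

Both /j/ and /d/ are [−strident], [−lateral], [+voice], [−nasal], [−labial]. Since the list omits [sonorant], [continuant] and [dorsal] — which do distinguish the palatal glide from the voiced alveolar stop — this pair collapses; all other pairs remain distinct.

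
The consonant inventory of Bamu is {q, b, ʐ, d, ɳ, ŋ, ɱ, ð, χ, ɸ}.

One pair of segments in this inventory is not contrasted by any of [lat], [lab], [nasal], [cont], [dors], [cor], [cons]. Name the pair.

/ð/ (voiced dental fricative) and /ʐ/ (voiced retroflex fricative) are both [-lateral], [-labial], [-nasal], [+continuant], [-dorsal], [+coronal], [+consonantal], so none of the listed features separates them. (They do differ in [strident], [anterior] and [distributed], which are not among the given features.) Every other pair in the inventory differs on at least one listed feature.

ð, ʐ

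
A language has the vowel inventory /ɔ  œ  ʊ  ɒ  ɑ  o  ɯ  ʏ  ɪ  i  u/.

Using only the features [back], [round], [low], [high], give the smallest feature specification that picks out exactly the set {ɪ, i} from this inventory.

[−back, −round]

The class [−back], [−round] has exactly /ɪ, i/ as its extension in this inventory. No smaller conjunction from the listed features achieves this: [−round] alone would also admit /ɑ, ɯ/; [−back] alone would also admit /œ, ʏ/; and checking the remaining single features turns up none with this extension.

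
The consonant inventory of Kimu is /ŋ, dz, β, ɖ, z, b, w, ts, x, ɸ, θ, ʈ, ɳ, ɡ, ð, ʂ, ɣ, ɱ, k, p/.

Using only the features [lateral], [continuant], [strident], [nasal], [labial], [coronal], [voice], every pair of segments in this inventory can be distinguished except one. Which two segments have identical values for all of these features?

w, β

Both /w/ and /β/ are [−lateral], [+continuant], [−strident], [−nasal], [+labial], [−coronal], [+voice]. Since the list omits [sonorant], [round] and [dorsal] — which do distinguish the labial-velar glide from the voiced bilabial fricative — this pair collapses; all other pairs remain distinct.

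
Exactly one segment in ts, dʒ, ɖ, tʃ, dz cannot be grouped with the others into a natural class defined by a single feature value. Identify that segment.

The remaining segments after removing /ɖ/ share [+delayed release]; /ɖ/ (voiced retroflex stop) is [-delayed release]. For every other candidate removal, the leftover set fails to share any single feature value that the removed segment lacks.

ɖ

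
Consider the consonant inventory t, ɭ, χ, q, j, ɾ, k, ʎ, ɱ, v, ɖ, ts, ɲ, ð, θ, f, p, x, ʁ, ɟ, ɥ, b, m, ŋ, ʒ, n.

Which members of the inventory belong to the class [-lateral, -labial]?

t, χ, q, j, ɾ, k, ɖ, ts, ɲ, ð, θ, x, ʁ, ɟ, ŋ, ʒ, n

Eliminate segments failing any feature: /ɭ, ʎ/ are [+lateral]; /ɱ, v, f, p, ɥ, b, m/ are [+labial]. The remaining /t, χ, q, j, ɾ, k, ɖ, ts, ɲ, ð, θ, x, ʁ, ɟ, ŋ, ʒ, n/ satisfy [-lateral], [-labial].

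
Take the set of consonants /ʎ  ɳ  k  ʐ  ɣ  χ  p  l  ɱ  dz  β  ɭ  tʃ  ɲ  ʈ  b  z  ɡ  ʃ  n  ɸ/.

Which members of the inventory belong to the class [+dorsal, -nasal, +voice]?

Eliminate segments failing any feature: /ɳ, ʐ, p, l, ɱ, dz, β, ɭ, tʃ, ʈ, b, z, ʃ, n, ɸ/ are [-dorsal]; /k, χ/ are [-voice]; /ɲ/ is [+nasal]. The remaining /ʎ, ɣ, ɡ/ satisfy [+dorsal], [-nasal], [+voice].

ʎ, ɣ, ɡ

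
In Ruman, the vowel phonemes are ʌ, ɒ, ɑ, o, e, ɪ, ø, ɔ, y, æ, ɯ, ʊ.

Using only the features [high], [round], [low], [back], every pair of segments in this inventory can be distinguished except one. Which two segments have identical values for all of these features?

Both /ɔ/ and /o/ are [−high], [+round], [−low], [+back]. Since the list omits [tense] — which does distinguish the mid back rounded lax vowel from the mid back rounded tense vowel — this pair collapses; all other pairs remain distinct.

ɔ, o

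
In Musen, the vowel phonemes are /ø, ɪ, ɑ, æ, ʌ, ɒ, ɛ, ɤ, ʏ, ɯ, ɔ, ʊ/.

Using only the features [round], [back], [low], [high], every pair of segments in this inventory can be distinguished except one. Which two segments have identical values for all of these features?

ɤ, ʌ

/ɤ/ (mid back unrounded tense vowel) and /ʌ/ (mid back unrounded lax vowel) are both [−round], [+back], [−low], [−high], so none of the listed features separates them. (They do differ in [tense], which is not among the given features.) Every other pair in the inventory differs on at least one listed feature.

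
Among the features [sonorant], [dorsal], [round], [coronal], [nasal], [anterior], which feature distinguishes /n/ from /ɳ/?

The two segments share [+sonorant], [-dorsal], [-round], [+coronal], [+nasal]. The only feature from the list on which they differ: /n/ is [+anterior] while /ɳ/ is [-anterior].

[anterior]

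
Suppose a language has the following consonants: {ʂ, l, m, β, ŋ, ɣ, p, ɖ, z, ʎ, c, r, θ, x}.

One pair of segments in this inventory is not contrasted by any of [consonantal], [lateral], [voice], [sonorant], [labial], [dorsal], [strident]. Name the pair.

x, c

On the given features, /x/ and /c/ have an identical profile: [+consonantal], [−lateral], [−voice], [−sonorant], [−labial], [+dorsal], [−strident]. No other two segments in the inventory coincide on all 7 features. (They do differ in [continuant] and [back], which are not among the given features.)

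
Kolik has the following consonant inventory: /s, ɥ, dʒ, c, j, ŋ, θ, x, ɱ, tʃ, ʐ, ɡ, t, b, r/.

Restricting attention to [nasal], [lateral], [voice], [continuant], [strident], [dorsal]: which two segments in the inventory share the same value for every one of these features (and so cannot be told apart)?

/j/ (palatal glide) and /ɥ/ (labial-palatal glide) are both [-nasal], [-lateral], [+voice], [+continuant], [-strident], [+dorsal], so none of the listed features separates them. (They do differ in [labial] and [round], which are not among the given features.) Every other pair in the inventory differs on at least one listed feature.

j, ɥ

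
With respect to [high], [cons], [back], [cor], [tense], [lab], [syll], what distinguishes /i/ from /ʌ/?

/i/ (high front unrounded tense vowel) and /ʌ/ (mid back unrounded lax vowel) agree on [-consonantal], [-coronal], [-labial], [+syllabic]. They differ on [high] (/i/ [+], /ʌ/ [-]), [back] (/i/ [-], /ʌ/ [+]), [tense] (/i/ [+], /ʌ/ [-]).

[high], [back], [tense]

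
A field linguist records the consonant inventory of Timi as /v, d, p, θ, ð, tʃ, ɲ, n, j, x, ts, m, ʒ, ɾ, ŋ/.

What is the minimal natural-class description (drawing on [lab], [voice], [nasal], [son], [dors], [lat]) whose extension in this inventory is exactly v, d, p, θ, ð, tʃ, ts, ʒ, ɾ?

[-nasal, -dors]

Every target segment is [-nasal], [-dorsal]; each remaining inventory member fails at least one of these. Each conjunct is needed — [-dorsal] alone would also admit /n, m/; [-nasal] alone would also admit /j, x/ — and no other single listed feature has exactly this extension, so two is the minimum.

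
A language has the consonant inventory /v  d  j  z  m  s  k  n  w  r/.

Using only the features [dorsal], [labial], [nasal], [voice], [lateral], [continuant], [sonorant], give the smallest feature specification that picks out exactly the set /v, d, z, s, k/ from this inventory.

[-sonorant]

Every target segment is [-sonorant] and no other inventory member is, so one feature is enough.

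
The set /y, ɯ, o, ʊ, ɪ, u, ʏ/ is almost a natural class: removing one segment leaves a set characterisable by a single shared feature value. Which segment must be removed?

o

/u, y, ʏ, ʊ, ɪ, ɯ/ are all [+high], but /o/ (mid back rounded tense vowel) is [−high]. No other single segment can be removed to leave a set sharing one feature value that the removed segment lacks, so /o/ is the odd one out.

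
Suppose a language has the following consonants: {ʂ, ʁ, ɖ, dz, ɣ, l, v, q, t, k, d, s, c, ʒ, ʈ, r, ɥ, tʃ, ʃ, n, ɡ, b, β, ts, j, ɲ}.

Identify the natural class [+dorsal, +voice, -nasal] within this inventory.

ʁ, ɣ, ɥ, ɡ, j

The [+dorsal] segments are /ʁ, ɣ, q, k, c, ɥ, ɡ, j, ɲ/.
Intersecting with [+voice] gives /ʁ, ɣ, ɥ, ɡ, j, ɲ/.
Then [-nasal] leaves /ʁ, ɣ, ɥ, ɡ, j/.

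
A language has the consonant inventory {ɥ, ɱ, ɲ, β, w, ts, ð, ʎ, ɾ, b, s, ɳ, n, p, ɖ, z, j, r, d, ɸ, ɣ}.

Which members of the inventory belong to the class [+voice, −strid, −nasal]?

First, the [+voice] segments are /ɥ, ɱ, ɲ, β, w, ð, ʎ, ɾ, b, ɳ, n, ɖ, z, j, r, d, ɣ/.
Of those, [−strident] gives /ɥ, ɱ, ɲ, β, w, ð, ʎ, ɾ, b, ɳ, n, ɖ, j, r, d, ɣ/.
Then [−nasal] leaves /ɥ, β, w, ð, ʎ, ɾ, b, ɖ, j, r, d, ɣ/.

ɥ, β, w, ð, ʎ, ɾ, b, ɖ, j, r, d, ɣ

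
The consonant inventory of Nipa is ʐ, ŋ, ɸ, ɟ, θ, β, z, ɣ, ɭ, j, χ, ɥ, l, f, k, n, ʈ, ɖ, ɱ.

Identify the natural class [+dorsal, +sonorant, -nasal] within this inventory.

j, ɥ

Eliminate segments failing any feature: /ʐ, ɸ, θ, β, z, ɭ, l, f, n, ʈ, ɖ, ɱ/ are [-dorsal]; /ŋ/ is [+nasal]; /ɟ, ɣ, χ, k/ are [-sonorant]. The remaining /j, ɥ/ satisfy [+dorsal], [+sonorant], [-nasal].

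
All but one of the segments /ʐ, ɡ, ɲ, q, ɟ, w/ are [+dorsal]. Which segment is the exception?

/ʐ/ is the voiced retroflex fricative, which is [-dorsal]; the rest — /ɲ, ɟ, q, ɡ, w/ — are [+dorsal].

ʐ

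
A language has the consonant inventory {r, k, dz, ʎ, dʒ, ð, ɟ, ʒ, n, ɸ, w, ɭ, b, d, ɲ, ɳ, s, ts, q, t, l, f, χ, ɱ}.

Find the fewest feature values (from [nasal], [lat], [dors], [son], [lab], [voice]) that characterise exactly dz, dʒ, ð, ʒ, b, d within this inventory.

The class [−sonorant], [+voice], [−dorsal] has exactly /dz, dʒ, ð, ʒ, b, d/ as its extension in this inventory. No smaller conjunction from the listed features achieves this: [+voice, −dorsal] alone would also admit /r, n, ɭ, ɳ, …/; [−sonorant, −dorsal] alone would also admit /ɸ, s, ts, t, …/; [−sonorant, +voice] alone would also admit /ɟ/; and checking the remaining two-feature bundles turns up none with this extension.

[−son, +voice, −dors]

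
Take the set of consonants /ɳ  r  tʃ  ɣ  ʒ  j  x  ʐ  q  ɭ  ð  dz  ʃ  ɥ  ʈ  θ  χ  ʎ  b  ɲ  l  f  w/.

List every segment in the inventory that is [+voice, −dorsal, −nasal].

Eliminate segments failing any feature: /ɳ/ is [+nasal]; /tʃ, x, q, ʃ, ʈ, θ, χ, f/ are [−voice]; /ɣ, j, ɥ, ʎ, ɲ, w/ are [+dorsal]. The remaining /r, ʒ, ʐ, ɭ, ð, dz, b, l/ satisfy [+voice], [−dorsal], [−nasal].

r, ʒ, ʐ, ɭ, ð, dz, b, l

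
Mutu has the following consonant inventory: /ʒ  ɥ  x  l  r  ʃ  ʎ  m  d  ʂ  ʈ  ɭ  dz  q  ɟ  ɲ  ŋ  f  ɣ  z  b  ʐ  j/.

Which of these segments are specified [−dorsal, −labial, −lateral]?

ʒ, r, ʃ, d, ʂ, ʈ, dz, z, ʐ

Checking each segment against [−dorsal], [−labial], [−lateral]: /ʒ/ (voiced postalveolar fricative), /r/ (alveolar trill), /ʃ/ (voiceless postalveolar fricative), /d/ (voiced alveolar stop), /ʂ/ (voiceless retroflex fricative), /ʈ/ (voiceless retroflex stop), among others, satisfy every feature; every other segment in the inventory fails at least one.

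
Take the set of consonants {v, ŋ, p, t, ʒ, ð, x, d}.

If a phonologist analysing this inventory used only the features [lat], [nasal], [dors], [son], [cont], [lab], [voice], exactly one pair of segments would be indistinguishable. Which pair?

ð, ʒ

Both /ð/ and /ʒ/ are [−lateral], [−nasal], [−dorsal], [−sonorant], [+continuant], [−labial], [+voice]. Since the list omits [strident] and [anterior] — which do distinguish the voiced dental fricative from the voiced postalveolar fricative — this pair collapses; all other pairs remain distinct.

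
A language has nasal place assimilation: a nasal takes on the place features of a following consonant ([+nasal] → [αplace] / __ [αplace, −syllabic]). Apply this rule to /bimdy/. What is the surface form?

[bindy]

/m/ sits before the [+coronal] consonant /d/, so it takes on [+coronal] and surfaces as /n/. The rest of the form is unaffected: [bindy].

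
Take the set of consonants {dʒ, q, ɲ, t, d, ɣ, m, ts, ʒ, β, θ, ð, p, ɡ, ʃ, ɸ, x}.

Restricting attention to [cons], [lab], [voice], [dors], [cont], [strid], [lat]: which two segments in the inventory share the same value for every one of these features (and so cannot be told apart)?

ɡ, ɲ

On the given features, /ɡ/ and /ɲ/ have an identical profile: [+consonantal], [−labial], [+voice], [+dorsal], [−continuant], [−strident], [−lateral]. No other two segments in the inventory coincide on all 7 features. (They do differ in [sonorant], [nasal] and [back], which are not among the given features.)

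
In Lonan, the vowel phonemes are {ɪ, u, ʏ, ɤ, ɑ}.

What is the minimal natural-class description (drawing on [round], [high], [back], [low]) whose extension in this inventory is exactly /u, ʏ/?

/u, ʏ/ are exactly the [+round] segments in the inventory, so a single feature suffices.

[+round]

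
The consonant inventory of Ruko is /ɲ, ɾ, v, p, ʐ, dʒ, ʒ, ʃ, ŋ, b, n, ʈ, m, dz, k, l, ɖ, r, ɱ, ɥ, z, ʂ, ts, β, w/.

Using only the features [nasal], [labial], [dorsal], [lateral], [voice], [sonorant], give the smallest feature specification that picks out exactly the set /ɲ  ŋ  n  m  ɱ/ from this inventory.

The target set is precisely the extension of [+nasal] in this inventory.

[+nasal]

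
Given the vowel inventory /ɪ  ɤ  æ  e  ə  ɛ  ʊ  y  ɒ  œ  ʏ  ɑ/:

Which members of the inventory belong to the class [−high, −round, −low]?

Eliminate segments failing any feature: /ɪ, ʊ, y, ʏ/ are [+high]; /æ, ɑ/ are [+low]; /ɒ, œ/ are [+round]. The remaining /ɤ, e, ə, ɛ/ satisfy [−high], [−round], [−low].

ɤ, e, ə, ɛ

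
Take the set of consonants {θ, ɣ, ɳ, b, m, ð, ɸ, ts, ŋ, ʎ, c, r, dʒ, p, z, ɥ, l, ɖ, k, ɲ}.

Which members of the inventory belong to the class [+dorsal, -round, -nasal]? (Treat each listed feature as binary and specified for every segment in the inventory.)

ɣ, ʎ, c, k

Eliminate segments failing any feature: /θ, ɳ, b, m, ð, ɸ, ts, r, dʒ, p, z, l, ɖ/ are [-dorsal]; /ŋ, ɲ/ are [+nasal]; /ɥ/ is [+round]. The remaining /ɣ, ʎ, c, k/ satisfy [+dorsal], [-round], [-nasal].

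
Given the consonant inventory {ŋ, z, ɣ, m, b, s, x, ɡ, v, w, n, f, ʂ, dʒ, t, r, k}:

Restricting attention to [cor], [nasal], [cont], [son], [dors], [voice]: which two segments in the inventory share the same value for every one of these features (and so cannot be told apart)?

s, ʂ

Both /s/ and /ʂ/ are [+coronal], [-nasal], [+continuant], [-sonorant], [-dorsal], [-voice]. Since the list omits [anterior] — which does distinguish the voiceless alveolar fricative from the voiceless retroflex fricative — this pair collapses; all other pairs remain distinct.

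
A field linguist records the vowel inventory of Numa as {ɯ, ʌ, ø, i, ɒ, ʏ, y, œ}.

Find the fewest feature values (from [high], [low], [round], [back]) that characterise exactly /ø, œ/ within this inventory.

[−high, −back]

The class [−high], [−back] has exactly /ø, œ/ as its extension in this inventory. No smaller conjunction from the listed features achieves this: [−back] alone would also admit /i, ʏ, y/; [−high] alone would also admit /ʌ, ɒ/; and checking the remaining single features turns up none with this extension.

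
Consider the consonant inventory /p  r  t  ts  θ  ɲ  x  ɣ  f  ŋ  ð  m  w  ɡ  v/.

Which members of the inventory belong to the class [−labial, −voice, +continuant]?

θ, x

Checking each segment against [−labial], [−voice], [+continuant]: /θ/ (voiceless dental fricative), /x/ (voiceless velar fricative) satisfy every feature; every other segment in the inventory fails at least one.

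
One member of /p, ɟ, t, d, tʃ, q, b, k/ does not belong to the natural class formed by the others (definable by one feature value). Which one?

The remaining segments after removing /tʃ/ share [−delayed release]; /tʃ/ (voiceless postalveolar affricate) is [+delayed release]. For every other candidate removal, the leftover set fails to share any single feature value that the removed segment lacks.

tʃ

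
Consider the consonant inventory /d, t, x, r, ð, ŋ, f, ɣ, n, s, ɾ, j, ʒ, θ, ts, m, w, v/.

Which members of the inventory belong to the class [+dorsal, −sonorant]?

x, ɣ

Checking each segment against [+dorsal], [−sonorant]: /x/ (voiceless velar fricative), /ɣ/ (voiced velar fricative) satisfy every feature; every other segment in the inventory fails at least one.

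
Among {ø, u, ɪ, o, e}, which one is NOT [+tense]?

ɪ

/o, u, ø, e/ are all [+tense]; /ɪ/ (high front unrounded lax vowel) is [−tense].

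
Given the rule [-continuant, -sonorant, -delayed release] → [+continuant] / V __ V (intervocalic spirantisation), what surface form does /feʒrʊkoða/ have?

The only segment in the rule's environment that also matches [-continuant, -sonorant, -delayed release] is /k/. Applying [+continuant] turns the voiceless velar stop into /x/ (voiceless velar fricative), giving [feʒrʊxoða].

[feʒrʊxoða]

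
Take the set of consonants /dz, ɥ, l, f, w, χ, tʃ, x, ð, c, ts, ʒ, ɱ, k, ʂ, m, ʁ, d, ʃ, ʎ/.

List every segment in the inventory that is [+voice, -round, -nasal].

dz, l, ð, ʒ, ʁ, d, ʎ

Checking each segment against [+voice], [-round], [-nasal]: /dz/ (voiced alveolar affricate), /l/ (alveolar lateral approximant), /ð/ (voiced dental fricative), /ʒ/ (voiced postalveolar fricative), /ʁ/ (voiced uvular fricative), /d/ (voiced alveolar stop), among others, satisfy every feature; every other segment in the inventory fails at least one.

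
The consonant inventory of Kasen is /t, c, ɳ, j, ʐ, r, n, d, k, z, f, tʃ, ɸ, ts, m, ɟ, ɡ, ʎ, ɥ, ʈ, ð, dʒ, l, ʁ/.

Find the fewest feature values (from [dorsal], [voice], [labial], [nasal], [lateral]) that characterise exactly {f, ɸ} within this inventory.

The class [-voice], [+labial] has exactly /f, ɸ/ as its extension in this inventory. No smaller conjunction from the listed features achieves this: [+labial] alone would also admit /m, ɥ/; [-voice] alone would also admit /t, c, k, tʃ, …/; and checking the remaining single features turns up none with this extension.

[-voice, +labial]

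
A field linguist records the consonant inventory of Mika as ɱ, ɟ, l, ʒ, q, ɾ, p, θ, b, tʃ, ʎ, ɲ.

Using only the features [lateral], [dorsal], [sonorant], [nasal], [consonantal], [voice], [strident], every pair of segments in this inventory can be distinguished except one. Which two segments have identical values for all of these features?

p, θ

/p/ (voiceless bilabial stop) and /θ/ (voiceless dental fricative) are both [−lateral], [−dorsal], [−sonorant], [−nasal], [+consonantal], [−voice], [−strident], so none of the listed features separates them. (They do differ in [continuant], [labial] and [coronal], which are not among the given features.) Every other pair in the inventory differs on at least one listed feature.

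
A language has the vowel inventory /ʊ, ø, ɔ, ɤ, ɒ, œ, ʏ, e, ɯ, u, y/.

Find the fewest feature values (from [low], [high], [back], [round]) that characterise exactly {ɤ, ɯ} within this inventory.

[+back, −round]

Every target segment is [+back], [−round]; each remaining inventory member fails at least one of these. Each conjunct is needed — [−round] alone would also admit /e/; [+back] alone would also admit /ʊ, ɔ, ɒ, u/ — and no other single listed feature has exactly this extension, so two is the minimum.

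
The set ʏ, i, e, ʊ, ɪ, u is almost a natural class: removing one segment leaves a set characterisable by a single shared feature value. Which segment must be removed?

e

The remaining segments after removing /e/ share [+high]; /e/ (mid front unrounded tense vowel) is [-high]. For every other candidate removal, the leftover set fails to share any single feature value that the removed segment lacks.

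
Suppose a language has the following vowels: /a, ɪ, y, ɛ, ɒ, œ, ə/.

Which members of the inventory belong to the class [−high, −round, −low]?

Checking each segment against [−high], [−round], [−low]: /ɛ/ (mid front unrounded lax vowel), /ə/ (mid central vowel (schwa)) satisfy every feature; every other segment in the inventory fails at least one.

ɛ, ə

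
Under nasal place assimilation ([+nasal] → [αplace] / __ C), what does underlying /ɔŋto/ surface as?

[ɔnto]

The only nasal preceding a consonant is /ŋ/ before /t/. /t/ is [+coronal], so /ŋ/ → /n/, giving [ɔnto].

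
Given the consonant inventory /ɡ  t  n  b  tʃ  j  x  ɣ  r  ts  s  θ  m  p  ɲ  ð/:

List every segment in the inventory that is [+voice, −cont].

ɡ, n, b, m, ɲ

Checking each segment against [+voice], [−continuant]: /ɡ/ (voiced velar stop), /n/ (alveolar nasal), /b/ (voiced bilabial stop), /m/ (bilabial nasal), /ɲ/ (palatal nasal) satisfy every feature; every other segment in the inventory fails at least one.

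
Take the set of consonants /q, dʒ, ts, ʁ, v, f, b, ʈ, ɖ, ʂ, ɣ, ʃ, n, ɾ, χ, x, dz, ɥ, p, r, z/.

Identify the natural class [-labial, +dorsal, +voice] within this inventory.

ʁ, ɣ

The [-labial] segments are /q, dʒ, ts, ʁ, ʈ, ɖ, ʂ, ɣ, ʃ, n, ɾ, χ, x, dz, r, z/.
Then [+dorsal] gives /q, ʁ, ɣ, χ, x/.
Intersecting with [+voice] leaves /ʁ, ɣ/.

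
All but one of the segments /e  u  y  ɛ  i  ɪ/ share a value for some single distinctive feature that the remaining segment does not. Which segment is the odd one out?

The remaining segments after removing /u/ share [−back]; /u/ (high back rounded tense vowel) is [+back]. For every other candidate removal, the leftover set fails to share any single feature value that the removed segment lacks.

u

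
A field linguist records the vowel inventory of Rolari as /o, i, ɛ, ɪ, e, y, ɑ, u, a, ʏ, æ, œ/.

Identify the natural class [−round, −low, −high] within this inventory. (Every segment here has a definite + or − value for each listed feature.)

ɛ, e

Eliminate segments failing any feature: /o, y, u, ʏ, œ/ are [+round]; /i, ɪ/ are [+high]; /ɑ, a, æ/ are [+low]. The remaining /ɛ, e/ satisfy [−round], [−low], [−high].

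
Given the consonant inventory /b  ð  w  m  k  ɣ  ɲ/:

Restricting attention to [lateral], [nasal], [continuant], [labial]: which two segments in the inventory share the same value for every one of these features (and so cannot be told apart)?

On the given features, /ɣ/ and /ð/ have an identical profile: [-lateral], [-nasal], [+continuant], [-labial]. No other two segments in the inventory coincide on all 4 features. (They do differ in [coronal] and [dorsal], which are not among the given features.)

ɣ, ð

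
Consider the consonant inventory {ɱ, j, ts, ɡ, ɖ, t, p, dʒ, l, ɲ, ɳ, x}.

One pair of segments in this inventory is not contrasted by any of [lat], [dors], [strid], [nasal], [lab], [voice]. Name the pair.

j, ɡ

/j/ (palatal glide) and /ɡ/ (voiced velar stop) are both [−lateral], [+dorsal], [−strident], [−nasal], [−labial], [+voice], so none of the listed features separates them. (They do differ in [sonorant], [continuant] and [back], which are not among the given features.) Every other pair in the inventory differs on at least one listed feature.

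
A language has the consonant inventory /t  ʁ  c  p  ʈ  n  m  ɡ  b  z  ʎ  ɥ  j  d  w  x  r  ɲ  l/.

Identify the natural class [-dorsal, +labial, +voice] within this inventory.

m, b

Checking each segment against [-dorsal], [+labial], [+voice]: /m/ (bilabial nasal), /b/ (voiced bilabial stop) satisfy every feature; every other segment in the inventory fails at least one.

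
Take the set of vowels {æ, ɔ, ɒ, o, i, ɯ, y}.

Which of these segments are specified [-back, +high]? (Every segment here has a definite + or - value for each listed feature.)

i, y

Eliminate segments failing any feature: /æ/ is [-high]; /ɔ, ɒ, o, ɯ/ are [+back]. The remaining /i, y/ satisfy [-back], [+high].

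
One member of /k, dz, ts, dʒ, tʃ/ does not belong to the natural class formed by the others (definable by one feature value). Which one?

k

/tʃ, ts, dz, dʒ/ are all [+delayed release], but /k/ (voiceless velar stop) is [-delayed release]. No other single segment can be removed to leave a set sharing one feature value that the removed segment lacks, so /k/ is the odd one out.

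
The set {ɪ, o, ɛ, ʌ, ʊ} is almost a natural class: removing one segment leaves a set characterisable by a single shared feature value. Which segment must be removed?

o

/ɪ, ʌ, ʊ, ɛ/ are all [−tense], but /o/ (mid back rounded tense vowel) is [+tense]. No other single segment can be removed to leave a set sharing one feature value that the removed segment lacks, so /o/ is the odd one out.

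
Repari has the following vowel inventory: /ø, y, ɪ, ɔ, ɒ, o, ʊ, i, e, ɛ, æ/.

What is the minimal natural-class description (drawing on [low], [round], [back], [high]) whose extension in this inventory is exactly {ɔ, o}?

The class [-high], [-low], [+back] has exactly /ɔ, o/ as its extension in this inventory. No smaller conjunction from the listed features achieves this: [-low, +back] alone would also admit /ʊ/; [-high, +back] alone would also admit /ɒ/; [-high, -low] alone would also admit /ø, e, ɛ/; and checking the remaining two-feature bundles turns up none with this extension.

[-high, -low, +back]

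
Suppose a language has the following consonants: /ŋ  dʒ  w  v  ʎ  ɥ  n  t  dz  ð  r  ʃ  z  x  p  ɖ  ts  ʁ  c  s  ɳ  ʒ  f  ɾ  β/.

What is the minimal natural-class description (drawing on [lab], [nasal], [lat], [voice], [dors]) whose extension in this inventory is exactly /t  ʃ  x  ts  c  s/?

[−voice, −lab]

/t, ʃ, x, ts, c, s/ are all [−voice], [−labial], and no other segment in the inventory matches both values. Dropping any one of them over-generates: [−labial] alone would also admit /ŋ, dʒ, ʎ, n, …/; [−voice] alone would also admit /p, f/. No other single listed feature picks out exactly this set either, so fewer than two features will not do.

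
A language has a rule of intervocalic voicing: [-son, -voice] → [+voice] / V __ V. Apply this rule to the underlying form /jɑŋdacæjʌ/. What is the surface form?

[jɑŋdaɟæjʌ]

The only segment in the rule's environment that also matches [-son, -voice] is /c/. Applying [+voice] turns the voiceless palatal stop into /ɟ/ (voiced palatal stop), giving [jɑŋdaɟæjʌ].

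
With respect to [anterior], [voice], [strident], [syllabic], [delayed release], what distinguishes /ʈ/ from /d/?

The two segments share [-strident], [-syllabic], [-delayed release]. The only features from the list on which they differ: /ʈ/ is [-voice] while /d/ is [+voice]; /ʈ/ is [-anterior] while /d/ is [+anterior].

[voice], [anterior]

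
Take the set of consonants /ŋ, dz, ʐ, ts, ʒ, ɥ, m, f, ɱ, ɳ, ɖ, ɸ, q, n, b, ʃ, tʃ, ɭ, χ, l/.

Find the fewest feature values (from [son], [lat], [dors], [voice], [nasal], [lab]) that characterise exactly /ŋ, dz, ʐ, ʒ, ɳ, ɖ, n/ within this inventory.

[+voice, −lat, −lab]

The class [+voice], [−lateral], [−labial] has exactly /ŋ, dz, ʐ, ʒ, ɳ, ɖ, n/ as its extension in this inventory. No smaller conjunction from the listed features achieves this: [−lateral, −labial] alone would also admit /ts, q, ʃ, tʃ, …/; [+voice, −labial] alone would also admit /ɭ, l/; [+voice, −lateral] alone would also admit /ɥ, m, ɱ, b/; and checking the remaining two-feature bundles turns up none with this extension.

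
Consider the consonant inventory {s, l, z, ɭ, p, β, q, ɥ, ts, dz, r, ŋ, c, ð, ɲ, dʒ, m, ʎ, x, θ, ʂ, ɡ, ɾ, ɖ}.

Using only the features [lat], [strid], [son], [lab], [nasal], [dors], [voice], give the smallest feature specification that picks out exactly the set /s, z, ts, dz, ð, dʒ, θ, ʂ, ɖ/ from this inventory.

[−son, −lab, −dors]

Every target segment is [−sonorant], [−labial], [−dorsal]; each remaining inventory member fails at least one of these. Each conjunct is needed — [−labial, −dorsal] alone would also admit /l, ɭ, r, ɾ/; [−sonorant, −dorsal] alone would also admit /p, β/; [−sonorant, −labial] alone would also admit /q, c, x, ɡ/ — and no other combination of two listed features has exactly this extension, so three is the minimum.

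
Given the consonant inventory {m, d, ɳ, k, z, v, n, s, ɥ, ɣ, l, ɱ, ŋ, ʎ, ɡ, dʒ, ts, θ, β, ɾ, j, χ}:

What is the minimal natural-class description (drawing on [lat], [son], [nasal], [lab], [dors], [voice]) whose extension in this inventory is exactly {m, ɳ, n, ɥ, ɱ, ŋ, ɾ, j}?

[+son, −lat]

/m, ɳ, n, ɥ, ɱ, ŋ, ɾ, j/ are all [+sonorant], [−lateral], and no other segment in the inventory matches both values. Dropping any one of them over-generates: [−lateral] alone would also admit /d, k, z, v, …/; [+sonorant] alone would also admit /l, ʎ/. No other single listed feature picks out exactly this set either, so fewer than two features will not do.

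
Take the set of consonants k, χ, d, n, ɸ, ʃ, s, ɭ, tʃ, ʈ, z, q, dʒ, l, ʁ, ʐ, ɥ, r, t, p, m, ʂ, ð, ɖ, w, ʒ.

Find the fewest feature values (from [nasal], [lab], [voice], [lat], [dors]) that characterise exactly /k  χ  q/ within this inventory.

[−voice, +dors]

The class [−voice], [+dorsal] has exactly /k, χ, q/ as its extension in this inventory. No smaller conjunction from the listed features achieves this: [+dorsal] alone would also admit /ʁ, ɥ, w/; [−voice] alone would also admit /ɸ, ʃ, s, tʃ, …/; and checking the remaining single features turns up none with this extension.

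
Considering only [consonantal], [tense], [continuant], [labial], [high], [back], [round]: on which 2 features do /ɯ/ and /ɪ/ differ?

The two segments share [-consonantal], [+continuant], [-labial], [+high], [-round]. The only features from the list on which they differ: /ɯ/ is [+back] while /ɪ/ is [-back]; /ɯ/ is [+tense] while /ɪ/ is [-tense].

[back], [tense]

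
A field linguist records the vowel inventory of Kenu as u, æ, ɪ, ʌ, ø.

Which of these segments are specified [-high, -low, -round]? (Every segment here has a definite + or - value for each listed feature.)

Among the inventory, the [-high] segments are /æ, ʌ, ø/.
Within that set, [-low] gives /ʌ, ø/.
Among these, [-round] leaves /ʌ/.

ʌ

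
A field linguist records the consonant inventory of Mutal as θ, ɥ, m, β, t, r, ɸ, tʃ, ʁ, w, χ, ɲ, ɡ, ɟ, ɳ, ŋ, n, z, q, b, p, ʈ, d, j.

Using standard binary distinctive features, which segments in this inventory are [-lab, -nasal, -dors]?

Eliminate segments failing any feature: /ɥ, m, β, ɸ, w, b, p/ are [+labial]; /ʁ, χ, ɡ, ɟ, q, j/ are [+dorsal]; /ɲ, ɳ, ŋ, n/ are [+nasal]. The remaining /θ, t, r, tʃ, z, ʈ, d/ satisfy [-labial], [-nasal], [-dorsal].

θ, t, r, tʃ, z, ʈ, d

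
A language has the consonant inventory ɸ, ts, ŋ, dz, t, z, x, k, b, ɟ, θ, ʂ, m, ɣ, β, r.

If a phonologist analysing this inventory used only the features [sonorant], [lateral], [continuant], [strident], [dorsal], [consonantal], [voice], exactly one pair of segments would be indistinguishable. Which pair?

ɸ, θ

/ɸ/ (voiceless bilabial fricative) and /θ/ (voiceless dental fricative) are both [−sonorant], [−lateral], [+continuant], [−strident], [−dorsal], [+consonantal], [−voice], so none of the listed features separates them. (They do differ in [labial] and [coronal], which are not among the given features.) Every other pair in the inventory differs on at least one listed feature.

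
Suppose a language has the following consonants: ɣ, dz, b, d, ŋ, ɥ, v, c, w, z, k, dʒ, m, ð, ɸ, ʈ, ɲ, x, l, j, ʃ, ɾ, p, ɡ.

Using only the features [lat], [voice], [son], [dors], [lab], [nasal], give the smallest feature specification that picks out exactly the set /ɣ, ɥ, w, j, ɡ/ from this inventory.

Every target segment is [+voice], [−nasal], [+dorsal]; each remaining inventory member fails at least one of these. Each conjunct is needed — [−nasal, +dorsal] alone would also admit /c, k, x/; [+voice, +dorsal] alone would also admit /ŋ, ɲ/; [+voice, −nasal] alone would also admit /dz, b, d, v, …/ — and no other combination of two listed features has exactly this extension, so three is the minimum.

[+voice, −nasal, +dors]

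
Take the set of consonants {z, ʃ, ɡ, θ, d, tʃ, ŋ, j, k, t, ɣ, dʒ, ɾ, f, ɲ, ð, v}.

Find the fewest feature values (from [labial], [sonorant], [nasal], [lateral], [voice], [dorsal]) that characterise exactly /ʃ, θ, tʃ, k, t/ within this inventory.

[-voice, -labial]

Every target segment is [-voice], [-labial]; each remaining inventory member fails at least one of these. Each conjunct is needed — [-labial] alone would also admit /z, ɡ, d, ŋ, …/; [-voice] alone would also admit /f/ — and no other single listed feature has exactly this extension, so two is the minimum.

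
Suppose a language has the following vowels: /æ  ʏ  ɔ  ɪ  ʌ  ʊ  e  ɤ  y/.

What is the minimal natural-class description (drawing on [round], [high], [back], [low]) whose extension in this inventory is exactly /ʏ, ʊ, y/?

[+high, +round]

The class [+high], [+round] has exactly /ʏ, ʊ, y/ as its extension in this inventory. No smaller conjunction from the listed features achieves this: [+round] alone would also admit /ɔ/; [+high] alone would also admit /ɪ/; and checking the remaining single features turns up none with this extension.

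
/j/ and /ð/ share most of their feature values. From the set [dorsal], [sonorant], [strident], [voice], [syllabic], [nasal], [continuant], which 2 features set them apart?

[sonorant], [dorsal]

The two segments share [−strident], [+voice], [−syllabic], [−nasal], [+continuant]. The only features from the list on which they differ: /j/ is [+sonorant] while /ð/ is [−sonorant]; /j/ is [+dorsal] while /ð/ is [−dorsal].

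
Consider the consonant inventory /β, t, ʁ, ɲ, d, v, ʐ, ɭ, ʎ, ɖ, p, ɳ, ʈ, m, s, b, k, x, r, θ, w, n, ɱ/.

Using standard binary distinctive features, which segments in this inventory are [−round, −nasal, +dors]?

Checking each segment against [−round], [−nasal], [+dorsal]: /ʁ/ (voiced uvular fricative), /ʎ/ (palatal lateral approximant), /k/ (voiceless velar stop), /x/ (voiceless velar fricative) satisfy every feature; every other segment in the inventory fails at least one.

ʁ, ʎ, k, x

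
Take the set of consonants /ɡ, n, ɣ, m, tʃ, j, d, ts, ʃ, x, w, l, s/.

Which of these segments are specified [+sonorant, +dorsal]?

Checking each segment against [+sonorant], [+dorsal]: /j/ (palatal glide), /w/ (labial-velar glide) satisfy every feature; every other segment in the inventory fails at least one.

j, w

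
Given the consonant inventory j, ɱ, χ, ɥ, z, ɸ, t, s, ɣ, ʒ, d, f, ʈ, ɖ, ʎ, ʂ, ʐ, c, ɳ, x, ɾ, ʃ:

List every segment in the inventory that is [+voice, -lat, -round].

Eliminate segments failing any feature: /χ, ɸ, t, s, f, ʈ, ʂ, c, x, ʃ/ are [-voice]; /ɥ/ is [+round]; /ʎ/ is [+lateral]. The remaining /j, ɱ, z, ɣ, ʒ, d, ɖ, ʐ, ɳ, ɾ/ satisfy [+voice], [-lateral], [-round].

j, ɱ, z, ɣ, ʒ, d, ɖ, ʐ, ɳ, ɾ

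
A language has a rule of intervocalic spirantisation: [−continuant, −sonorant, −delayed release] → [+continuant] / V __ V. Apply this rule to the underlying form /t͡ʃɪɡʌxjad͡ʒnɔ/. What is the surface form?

/ɡ/ satisfies [−continuant, −sonorant, −delayed release] and sits in V __ V. The [+continuant] counterpart of the voiced velar stop is /ɣ/. Other segments in /t͡ʃɪɡʌxjad͡ʒnɔ/ either fail the structural description or are not in the environment, so the surface form is [t͡ʃɪɣʌxjad͡ʒnɔ].

[t͡ʃɪɣʌxjad͡ʒnɔ]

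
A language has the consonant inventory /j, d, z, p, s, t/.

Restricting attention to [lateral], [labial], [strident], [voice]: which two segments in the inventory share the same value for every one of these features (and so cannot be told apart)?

d, j

/d/ (voiced alveolar stop) and /j/ (palatal glide) are both [−lateral], [−labial], [−strident], [+voice], so none of the listed features separates them. (They do differ in [sonorant], [continuant] and [dorsal], which are not among the given features.) Every other pair in the inventory differs on at least one listed feature.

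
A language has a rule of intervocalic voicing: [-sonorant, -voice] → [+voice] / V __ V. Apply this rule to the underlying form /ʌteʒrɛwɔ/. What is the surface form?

[ʌdeʒrɛwɔ]

The only segment in the rule's environment that also matches [-sonorant, -voice] is /t/. Applying [+voice] turns the voiceless alveolar stop into /d/ (voiced alveolar stop), giving [ʌdeʒrɛwɔ].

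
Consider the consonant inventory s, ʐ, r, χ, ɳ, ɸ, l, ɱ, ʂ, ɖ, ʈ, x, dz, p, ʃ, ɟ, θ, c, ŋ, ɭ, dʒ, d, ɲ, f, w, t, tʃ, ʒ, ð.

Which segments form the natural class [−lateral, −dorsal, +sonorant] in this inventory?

r, ɳ, ɱ

Checking each segment against [−lateral], [−dorsal], [+sonorant]: /r/ (alveolar trill), /ɳ/ (retroflex nasal), /ɱ/ (labiodental nasal) satisfy every feature; every other segment in the inventory fails at least one.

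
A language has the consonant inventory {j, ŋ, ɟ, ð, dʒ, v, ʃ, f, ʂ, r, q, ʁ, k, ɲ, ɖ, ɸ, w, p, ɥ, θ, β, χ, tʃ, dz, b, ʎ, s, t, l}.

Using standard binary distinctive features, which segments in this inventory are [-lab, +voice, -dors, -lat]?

ð, dʒ, r, ɖ, dz

First, the [-labial] segments are /j, ŋ, ɟ, ð, dʒ, ʃ, ʂ, r, q, ʁ, k, ɲ, ɖ, θ, χ, tʃ, dz, ʎ, s, t, l/.
Then [+voice] gives /j, ŋ, ɟ, ð, dʒ, r, ʁ, ɲ, ɖ, dz, ʎ, l/.
Of those, [-dorsal] gives /ð, dʒ, r, ɖ, dz, l/.
Then [-lateral] leaves /ð, dʒ, r, ɖ, dz/.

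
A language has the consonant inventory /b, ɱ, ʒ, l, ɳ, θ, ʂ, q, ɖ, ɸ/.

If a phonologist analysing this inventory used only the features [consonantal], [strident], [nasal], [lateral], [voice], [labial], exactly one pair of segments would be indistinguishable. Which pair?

θ, q

/θ/ (voiceless dental fricative) and /q/ (voiceless uvular stop) are both [+consonantal], [−strident], [−nasal], [−lateral], [−voice], [−labial], so none of the listed features separates them. (They do differ in [continuant], [coronal] and [dorsal], which are not among the given features.) Every other pair in the inventory differs on at least one listed feature.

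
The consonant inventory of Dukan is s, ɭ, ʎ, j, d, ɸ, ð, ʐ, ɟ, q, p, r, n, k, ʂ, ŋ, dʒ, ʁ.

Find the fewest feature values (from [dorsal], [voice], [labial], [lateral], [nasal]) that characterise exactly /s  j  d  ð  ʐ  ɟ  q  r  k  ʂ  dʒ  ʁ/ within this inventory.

The class [-nasal], [-lateral], [-labial] has exactly /s, j, d, ð, ʐ, ɟ, q, r, k, ʂ, dʒ, ʁ/ as its extension in this inventory. No smaller conjunction from the listed features achieves this: [-lateral, -labial] alone would also admit /n, ŋ/; [-nasal, -labial] alone would also admit /ɭ, ʎ/; [-nasal, -lateral] alone would also admit /ɸ, p/; and checking the remaining two-feature bundles turns up none with this extension.

[-nasal, -lateral, -labial]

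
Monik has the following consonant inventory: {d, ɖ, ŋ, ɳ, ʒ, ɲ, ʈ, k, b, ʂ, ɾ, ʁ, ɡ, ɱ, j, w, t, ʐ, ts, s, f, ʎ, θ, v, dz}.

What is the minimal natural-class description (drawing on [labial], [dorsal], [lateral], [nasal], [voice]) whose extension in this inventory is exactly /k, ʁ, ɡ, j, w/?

[-nasal, -lateral, +dorsal]

The class [-nasal], [-lateral], [+dorsal] has exactly /k, ʁ, ɡ, j, w/ as its extension in this inventory. No smaller conjunction from the listed features achieves this: [-lateral, +dorsal] alone would also admit /ŋ, ɲ/; [-nasal, +dorsal] alone would also admit /ʎ/; [-nasal, -lateral] alone would also admit /d, ɖ, ʒ, ʈ, …/; and checking the remaining two-feature bundles turns up none with this extension.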